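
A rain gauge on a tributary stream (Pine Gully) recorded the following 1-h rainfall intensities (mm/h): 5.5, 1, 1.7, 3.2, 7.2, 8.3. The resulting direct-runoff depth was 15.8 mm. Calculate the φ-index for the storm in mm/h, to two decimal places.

Only the 4 blocks with intensity above φ contribute runoff: 5.5, 3.2, 7.2, 8.3 mm/h.
Σ(I−φ)·Δt = d  ⇒  (5.5+3.2+7.2+8.3 − 4φ)·1 = 15.8
φ = (24.20 − 15.8/1) / 4 = 2.10 mm/h.

φ ≈ 2.10 mm/h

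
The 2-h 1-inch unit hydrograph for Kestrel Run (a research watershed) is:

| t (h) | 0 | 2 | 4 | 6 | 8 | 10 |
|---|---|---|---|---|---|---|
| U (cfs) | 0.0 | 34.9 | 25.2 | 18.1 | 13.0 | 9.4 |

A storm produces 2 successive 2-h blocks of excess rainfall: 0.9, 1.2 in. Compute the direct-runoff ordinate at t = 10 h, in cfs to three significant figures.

By discrete convolution, Q_j = Σ (P_i / 1 in) · U_{j−i}.
At t = 10 h (j=5): Q = (0.9/1)·9.4 + (1.2/1)·13.0 = 24.1 cfs.

Q ≈ 24.1 cfs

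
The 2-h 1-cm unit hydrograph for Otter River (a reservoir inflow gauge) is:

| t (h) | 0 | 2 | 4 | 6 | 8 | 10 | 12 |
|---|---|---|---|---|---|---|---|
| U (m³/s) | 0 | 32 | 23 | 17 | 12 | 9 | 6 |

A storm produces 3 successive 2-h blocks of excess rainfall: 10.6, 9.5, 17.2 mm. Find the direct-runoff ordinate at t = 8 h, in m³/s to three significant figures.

By discrete convolution, Q_j = Σ (P_i / 10 mm) · U_{j−i}.
At t = 8 h (j=4): Q = (10.6/10)·12 + (9.5/10)·17 + (17.2/10)·23 = 68.4 m³/s.

Q ≈ 68.4 m³/s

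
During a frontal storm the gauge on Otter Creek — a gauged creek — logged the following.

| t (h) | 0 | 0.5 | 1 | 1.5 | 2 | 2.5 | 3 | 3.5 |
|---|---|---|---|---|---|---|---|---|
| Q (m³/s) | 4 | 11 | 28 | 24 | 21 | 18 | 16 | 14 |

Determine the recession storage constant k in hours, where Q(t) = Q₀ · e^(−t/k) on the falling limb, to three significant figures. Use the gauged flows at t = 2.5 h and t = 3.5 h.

k ≈ 3.98 h

On the falling limb, Q drops from 18 to 14 m³/s between t = 2.5 h and t = 3.5 h (Δt = 1 h).
k = −Δt / ln(Q₂/Q₁) = −1 / ln(14/18) = 3.98 h.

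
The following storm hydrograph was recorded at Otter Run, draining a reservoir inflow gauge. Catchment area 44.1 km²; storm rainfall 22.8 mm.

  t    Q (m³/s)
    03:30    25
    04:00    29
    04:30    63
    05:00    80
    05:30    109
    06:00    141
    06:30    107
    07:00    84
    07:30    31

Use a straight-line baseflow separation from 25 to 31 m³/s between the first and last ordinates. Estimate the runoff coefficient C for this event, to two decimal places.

ΣQ_DR = 417.0 m³/s; V = ΣQ_DR·Δt = 7.506 × 10^5 m³.
Runoff depth d = V / A = 17.02 mm.
C = d / P = 17.02 / 22.8 = 0.75.

C ≈ 0.75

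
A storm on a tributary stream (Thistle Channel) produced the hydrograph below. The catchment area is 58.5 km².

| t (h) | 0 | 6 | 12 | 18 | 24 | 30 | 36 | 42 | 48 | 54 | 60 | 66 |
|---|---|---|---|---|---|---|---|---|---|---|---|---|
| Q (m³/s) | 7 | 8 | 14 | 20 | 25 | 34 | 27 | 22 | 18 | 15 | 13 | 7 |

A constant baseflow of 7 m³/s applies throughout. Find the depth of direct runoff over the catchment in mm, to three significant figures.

d ≈ 46.5 mm

Direct runoff: 0.0, 1.0, 7.0, 13.0, 18.0, 27.0, 20.0, 15.0, 11.0, 8.0, 6.0, 0.0 m³/s; ΣQ_DR = 126.0 m³/s.
V = ΣQ_DR · Δt = 126.0 × 21600 s = 2.722 × 10^6 m³.
Over A = 58.5 km², depth = V / A = 46.5 mm.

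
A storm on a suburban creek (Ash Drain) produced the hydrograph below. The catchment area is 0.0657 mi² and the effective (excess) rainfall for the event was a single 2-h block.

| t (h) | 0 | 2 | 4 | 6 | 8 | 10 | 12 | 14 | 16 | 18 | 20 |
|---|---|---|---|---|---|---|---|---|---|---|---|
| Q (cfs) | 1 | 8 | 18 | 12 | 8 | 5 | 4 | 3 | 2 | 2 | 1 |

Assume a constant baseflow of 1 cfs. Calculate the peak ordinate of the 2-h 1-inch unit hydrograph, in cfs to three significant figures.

Direct runoff: 0.0, 7.0, 17.0, 11.0, 7.0, 4.0, 3.0, 2.0, 1.0, 1.0, 0.0 cfs; ΣQ_DR = 53.00 cfs, peak = 17.0 cfs.
Runoff depth d = ΣQ_DR·Δt / A = 53.00 × 7200 / (0.0657 mi²) = 2.500 in.
The 1-inch UH is the DRH scaled by (1 in)/d, so U_p = 17.0 × 1/2.500 = 6.80 cfs.

U_p ≈ 6.80 cfs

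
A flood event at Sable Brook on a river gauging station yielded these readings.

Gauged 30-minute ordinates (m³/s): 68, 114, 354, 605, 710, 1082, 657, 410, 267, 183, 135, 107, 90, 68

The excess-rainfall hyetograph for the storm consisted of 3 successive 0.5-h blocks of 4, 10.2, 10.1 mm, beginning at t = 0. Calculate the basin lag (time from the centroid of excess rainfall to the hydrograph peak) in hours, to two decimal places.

t_L ≈ 1.62 h

Centroid of excess rainfall: t_c = Σ P_i·t̄_i / ΣP_i = 0.8755 h (block centres at 0.25, 0.75, 1.25 h).
Hydrograph peak occurs at t = 2.5 h, so basin lag t_L = 2.5 − 0.8755 = 1.62 h.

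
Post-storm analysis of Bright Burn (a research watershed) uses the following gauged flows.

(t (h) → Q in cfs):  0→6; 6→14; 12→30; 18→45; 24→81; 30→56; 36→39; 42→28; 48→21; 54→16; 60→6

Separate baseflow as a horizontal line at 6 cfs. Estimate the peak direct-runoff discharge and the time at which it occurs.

Subtracting baseflow gives direct-runoff ordinates: 0.0, 8.0, 24.0, 39.0, 75.0, 50.0, 33.0, 22.0, 15.0, 10.0, 0.0 cfs.
The maximum is 75.0 cfs, occurring at the reading for t = 24 h.

Q_p = 75.0 cfs at t = 24 h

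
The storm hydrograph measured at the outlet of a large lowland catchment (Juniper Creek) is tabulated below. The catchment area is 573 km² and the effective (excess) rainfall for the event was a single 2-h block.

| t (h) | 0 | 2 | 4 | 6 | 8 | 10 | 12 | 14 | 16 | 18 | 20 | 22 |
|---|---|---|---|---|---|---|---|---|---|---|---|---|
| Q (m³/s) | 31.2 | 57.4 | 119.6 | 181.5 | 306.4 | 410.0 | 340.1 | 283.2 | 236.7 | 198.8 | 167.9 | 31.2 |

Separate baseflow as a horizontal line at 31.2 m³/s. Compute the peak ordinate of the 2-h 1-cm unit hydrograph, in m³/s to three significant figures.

Direct runoff: 0.0, 26.2, 88.4, 150.3, 275.2, 378.8, 308.9, 252.0, 205.5, 167.6, 136.7, 0.0 m³/s; ΣQ_DR = 1990 m³/s, peak = 378.8 m³/s.
Runoff depth d = ΣQ_DR·Δt / A = 1990 × 7200 / (573 km²) = 25.00 mm.
The 1-cm UH is the DRH scaled by (10 mm)/d, so U_p = 378.8 × 10/25.00 = 152 m³/s.

U_p ≈ 152 m³/s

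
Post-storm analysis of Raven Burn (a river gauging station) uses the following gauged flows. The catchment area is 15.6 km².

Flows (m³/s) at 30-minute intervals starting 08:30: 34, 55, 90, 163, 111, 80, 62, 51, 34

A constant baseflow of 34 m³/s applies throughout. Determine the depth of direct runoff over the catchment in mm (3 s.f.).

d ≈ 43.2 mm

Direct runoff: 0.0, 21.0, 56.0, 129.0, 77.0, 46.0, 28.0, 17.0, 0.0 m³/s; ΣQ_DR = 374.0 m³/s.
V = ΣQ_DR · Δt = 374.0 × 1800 s = 6.732 × 10^5 m³.
Over A = 15.6 km², depth = V / A = 43.2 mm.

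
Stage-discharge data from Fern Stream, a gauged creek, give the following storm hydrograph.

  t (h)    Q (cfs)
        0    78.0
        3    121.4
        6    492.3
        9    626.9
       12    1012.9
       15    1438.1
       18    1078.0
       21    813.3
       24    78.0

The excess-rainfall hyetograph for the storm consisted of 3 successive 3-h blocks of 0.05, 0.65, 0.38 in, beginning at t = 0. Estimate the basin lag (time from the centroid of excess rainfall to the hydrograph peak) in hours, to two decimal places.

t_L ≈ 9.58 h

Centroid of excess rainfall: t_c = Σ P_i·t̄_i / ΣP_i = 5.4167 h (block centres at 1.5, 4.5, 7.5 h).
Hydrograph peak occurs at t = 15 h, so basin lag t_L = 15 − 5.4167 = 9.58 h.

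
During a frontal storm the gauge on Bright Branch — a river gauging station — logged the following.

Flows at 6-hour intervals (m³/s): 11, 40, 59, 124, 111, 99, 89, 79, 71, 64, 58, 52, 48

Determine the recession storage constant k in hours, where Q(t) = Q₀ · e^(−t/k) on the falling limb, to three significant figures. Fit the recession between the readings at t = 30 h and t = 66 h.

On the falling limb, Q drops from 99 to 52 m³/s between t = 30 h and t = 66 h (Δt = 36 h).
k = −Δt / ln(Q₂/Q₁) = −36 / ln(52/99) = 55.9 h.

k ≈ 55.9 h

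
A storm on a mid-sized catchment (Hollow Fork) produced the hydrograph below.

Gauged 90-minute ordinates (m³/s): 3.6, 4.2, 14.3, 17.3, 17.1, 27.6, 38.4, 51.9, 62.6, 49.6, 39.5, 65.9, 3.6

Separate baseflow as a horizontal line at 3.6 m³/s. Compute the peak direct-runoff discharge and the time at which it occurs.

Subtracting baseflow gives direct-runoff ordinates: 0.0, 0.6, 10.7, 13.7, 13.5, 24.0, 34.8, 48.3, 59.0, 46.0, 35.9, 62.3, 0.0 m³/s.
The maximum is 62.3 m³/s, occurring at the reading for t = 16.5 h.

Q_p = 62.3 m³/s at t = 16.5 h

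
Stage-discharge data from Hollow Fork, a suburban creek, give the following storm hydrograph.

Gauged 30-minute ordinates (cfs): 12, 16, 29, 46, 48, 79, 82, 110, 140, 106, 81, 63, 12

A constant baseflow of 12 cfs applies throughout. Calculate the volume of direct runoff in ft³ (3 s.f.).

Direct-runoff ordinates (Q − Q_b): 0.0, 4.0, 17.0, 34.0, 36.0, 67.0, 70.0, 98.0, 128.0, 94.0, 69.0, 51.0, 0.0 cfs.
ΣQ_DR = 668.0 cfs.
With Δt = 0.5 h = 1800 s, V = ΣQ_DR · Δt = 668.0 × 1800 = 1.20 × 10^6 ft³.

V ≈ 1.20 × 10^6 ft³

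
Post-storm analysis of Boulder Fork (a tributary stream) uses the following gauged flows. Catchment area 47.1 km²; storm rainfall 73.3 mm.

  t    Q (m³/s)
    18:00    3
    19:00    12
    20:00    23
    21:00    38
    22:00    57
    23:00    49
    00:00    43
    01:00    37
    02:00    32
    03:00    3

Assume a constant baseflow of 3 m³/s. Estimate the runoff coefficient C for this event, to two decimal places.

C ≈ 0.28

ΣQ_DR = 267.0 m³/s; V = ΣQ_DR·Δt = 9.612 × 10^5 m³.
Runoff depth d = V / A = 20.41 mm.
C = d / P = 20.41 / 73.3 = 0.28.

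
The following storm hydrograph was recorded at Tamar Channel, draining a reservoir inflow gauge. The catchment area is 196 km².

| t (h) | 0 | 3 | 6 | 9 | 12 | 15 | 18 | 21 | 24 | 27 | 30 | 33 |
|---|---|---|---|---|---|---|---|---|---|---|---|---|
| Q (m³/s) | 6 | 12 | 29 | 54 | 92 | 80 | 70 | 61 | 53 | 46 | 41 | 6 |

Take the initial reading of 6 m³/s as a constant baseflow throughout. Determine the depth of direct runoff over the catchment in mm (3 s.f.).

d ≈ 26.3 mm

Direct runoff: 0.0, 6.0, 23.0, 48.0, 86.0, 74.0, 64.0, 55.0, 47.0, 40.0, 35.0, 0.0 m³/s; ΣQ_DR = 478.0 m³/s.
V = ΣQ_DR · Δt = 478.0 × 10800 s = 5.162 × 10^6 m³.
Over A = 196 km², depth = V / A = 26.3 mm.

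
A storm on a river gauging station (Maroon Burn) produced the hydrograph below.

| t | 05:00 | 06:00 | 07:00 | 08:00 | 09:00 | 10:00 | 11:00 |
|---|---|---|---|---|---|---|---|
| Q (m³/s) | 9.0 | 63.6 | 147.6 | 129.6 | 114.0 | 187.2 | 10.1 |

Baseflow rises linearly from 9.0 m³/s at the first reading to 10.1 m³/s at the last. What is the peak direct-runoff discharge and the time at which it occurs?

Subtracting baseflow gives direct-runoff ordinates: 0.00, 54.42, 138.23, 120.05, 104.27, 177.28, 0.00 m³/s.
The maximum is 177.28 m³/s, occurring at the reading for t = 10:00.

Q_p = 177.28 m³/s at t = 10:00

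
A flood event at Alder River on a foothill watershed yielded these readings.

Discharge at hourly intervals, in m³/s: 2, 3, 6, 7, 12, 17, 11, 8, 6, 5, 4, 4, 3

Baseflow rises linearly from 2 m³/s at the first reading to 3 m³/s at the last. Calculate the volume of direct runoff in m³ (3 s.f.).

V ≈ 2.00 × 10^5 m³

Direct-runoff ordinates (Q − Q_b): 0.00, 0.92, 3.83, 4.75, 9.67, 14.58, 8.50, 5.42, 3.33, 2.25, 1.17, 1.08, 0.00 m³/s.
ΣQ_DR = 55.50 m³/s.
With Δt = 1 h = 3600 s, V = ΣQ_DR · Δt = 55.50 × 3600 = 2.00 × 10^5 m³.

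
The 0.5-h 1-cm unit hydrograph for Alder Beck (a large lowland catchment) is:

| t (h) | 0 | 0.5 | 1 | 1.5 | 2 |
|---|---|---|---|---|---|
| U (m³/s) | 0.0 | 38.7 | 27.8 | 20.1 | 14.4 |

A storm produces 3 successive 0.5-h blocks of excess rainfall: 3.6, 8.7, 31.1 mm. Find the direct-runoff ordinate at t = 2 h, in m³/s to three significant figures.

By discrete convolution, Q_j = Σ (P_i / 10 mm) · U_{j−i}.
At t = 2 h (j=4): Q = (3.6/10)·14.4 + (8.7/10)·20.1 + (31.1/10)·27.8 = 109 m³/s.

Q ≈ 109 m³/s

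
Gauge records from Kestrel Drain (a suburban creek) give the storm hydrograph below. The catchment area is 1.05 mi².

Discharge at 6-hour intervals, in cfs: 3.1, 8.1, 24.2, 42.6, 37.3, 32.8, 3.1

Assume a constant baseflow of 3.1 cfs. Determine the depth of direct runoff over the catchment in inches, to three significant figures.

Direct runoff: 0.0, 5.0, 21.1, 39.5, 34.2, 29.7, 0.0 cfs; ΣQ_DR = 129.5 cfs.
V = ΣQ_DR · Δt = 129.5 × 21600 s = 2.797 × 10^6 ft³.
Over A = 1.05 mi², depth = V / A = 1.15 in.

d ≈ 1.15 in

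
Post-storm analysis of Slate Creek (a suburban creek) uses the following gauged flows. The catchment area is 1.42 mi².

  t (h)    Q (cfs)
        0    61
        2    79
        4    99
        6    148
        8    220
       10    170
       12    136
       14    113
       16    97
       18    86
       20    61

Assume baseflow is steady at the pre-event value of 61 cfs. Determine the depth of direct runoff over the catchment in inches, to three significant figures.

Direct runoff: 0.0, 18.0, 38.0, 87.0, 159.0, 109.0, 75.0, 52.0, 36.0, 25.0, 0.0 cfs; ΣQ_DR = 599.0 cfs.
V = ΣQ_DR · Δt = 599.0 × 7200 s = 4.313 × 10^6 ft³.
Over A = 1.42 mi², depth = V / A = 1.31 in.

d ≈ 1.31 in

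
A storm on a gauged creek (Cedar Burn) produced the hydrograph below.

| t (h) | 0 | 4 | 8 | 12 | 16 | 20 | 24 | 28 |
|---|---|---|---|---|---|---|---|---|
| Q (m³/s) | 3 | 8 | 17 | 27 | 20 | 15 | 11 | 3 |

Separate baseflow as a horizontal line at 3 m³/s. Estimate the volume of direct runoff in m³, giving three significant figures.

Direct-runoff ordinates (Q − Q_b): 0.0, 5.0, 14.0, 24.0, 17.0, 12.0, 8.0, 0.0 m³/s.
ΣQ_DR = 80.00 m³/s.
With Δt = 4 h = 14400 s, V = ΣQ_DR · Δt = 80.00 × 14400 = 1.15 × 10^6 m³.

V ≈ 1.15 × 10^6 m³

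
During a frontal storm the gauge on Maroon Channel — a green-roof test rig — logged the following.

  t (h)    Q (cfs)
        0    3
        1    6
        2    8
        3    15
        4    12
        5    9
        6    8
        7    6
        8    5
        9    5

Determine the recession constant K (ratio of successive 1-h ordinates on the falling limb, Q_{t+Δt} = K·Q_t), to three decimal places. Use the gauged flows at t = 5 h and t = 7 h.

Using the recession-limb readings at t = 5 h and t = 7 h: Q falls from 9 to 6 cfs over 2 intervals.
K = (Q₂/Q₁)^(1/2) = (6/9)^(1/2) = 0.816.

K ≈ 0.816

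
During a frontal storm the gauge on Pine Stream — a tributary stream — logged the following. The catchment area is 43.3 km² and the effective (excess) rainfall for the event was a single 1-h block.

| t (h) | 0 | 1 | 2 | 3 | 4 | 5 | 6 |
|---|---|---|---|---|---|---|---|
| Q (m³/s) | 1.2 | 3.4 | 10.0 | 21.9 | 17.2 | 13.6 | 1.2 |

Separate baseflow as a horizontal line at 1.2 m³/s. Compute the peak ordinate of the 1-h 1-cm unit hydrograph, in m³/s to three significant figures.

Direct runoff: 0.0, 2.2, 8.8, 20.7, 16.0, 12.4, 0.0 m³/s; ΣQ_DR = 60.10 m³/s, peak = 20.7 m³/s.
Runoff depth d = ΣQ_DR·Δt / A = 60.10 × 3600 / (43.3 km²) = 4.997 mm.
The 1-cm UH is the DRH scaled by (10 mm)/d, so U_p = 20.7 × 10/4.997 = 41.4 m³/s.

U_p ≈ 41.4 m³/s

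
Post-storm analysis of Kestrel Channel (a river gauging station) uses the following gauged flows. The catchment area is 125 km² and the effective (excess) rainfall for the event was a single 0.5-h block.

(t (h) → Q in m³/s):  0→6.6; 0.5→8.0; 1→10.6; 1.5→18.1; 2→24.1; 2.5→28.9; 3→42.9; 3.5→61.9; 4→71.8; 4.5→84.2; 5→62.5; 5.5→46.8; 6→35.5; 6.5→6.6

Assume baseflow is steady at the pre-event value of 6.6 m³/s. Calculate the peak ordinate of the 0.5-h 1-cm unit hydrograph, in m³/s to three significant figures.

U_p ≈ 130 m³/s

Direct runoff: 0.0, 1.4, 4.0, 11.5, 17.5, 22.3, 36.3, 55.3, 65.2, 77.6, 55.9, 40.2, 28.9, 0.0 m³/s; ΣQ_DR = 416.1 m³/s, peak = 77.6 m³/s.
Runoff depth d = ΣQ_DR·Δt / A = 416.1 × 1800 / (125 km²) = 5.992 mm.
The 1-cm UH is the DRH scaled by (10 mm)/d, so U_p = 77.6 × 10/5.992 = 130 m³/s.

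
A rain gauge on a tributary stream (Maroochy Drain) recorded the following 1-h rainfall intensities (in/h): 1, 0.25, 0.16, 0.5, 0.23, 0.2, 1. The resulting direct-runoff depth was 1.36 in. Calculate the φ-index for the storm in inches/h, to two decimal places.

Only the 3 blocks with intensity above φ contribute runoff: 1, 0.5, 1 in/h.
Σ(I−φ)·Δt = d  ⇒  (1+0.5+1 − 3φ)·1 = 1.36
φ = (2.500 − 1.36/1) / 3 = 0.38 in/h.

φ ≈ 0.38 in/h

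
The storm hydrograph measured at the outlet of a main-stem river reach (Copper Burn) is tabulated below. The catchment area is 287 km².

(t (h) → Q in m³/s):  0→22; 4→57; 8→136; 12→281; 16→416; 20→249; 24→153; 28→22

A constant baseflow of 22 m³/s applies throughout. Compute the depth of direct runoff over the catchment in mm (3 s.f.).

Direct runoff: 0.0, 35.0, 114.0, 259.0, 394.0, 227.0, 131.0, 0.0 m³/s; ΣQ_DR = 1160 m³/s.
V = ΣQ_DR · Δt = 1160 × 14400 s = 1.670 × 10^7 m³.
Over A = 287 km², depth = V / A = 58.2 mm.

d ≈ 58.2 mm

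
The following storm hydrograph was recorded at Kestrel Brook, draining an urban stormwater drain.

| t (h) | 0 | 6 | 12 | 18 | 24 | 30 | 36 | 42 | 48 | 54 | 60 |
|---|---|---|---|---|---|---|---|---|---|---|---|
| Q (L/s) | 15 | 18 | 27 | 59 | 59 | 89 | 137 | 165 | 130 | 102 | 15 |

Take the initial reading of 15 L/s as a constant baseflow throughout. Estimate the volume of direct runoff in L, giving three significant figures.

V ≈ 1.41 × 10^7 L

Direct-runoff ordinates (Q − Q_b): 0.0, 3.0, 12.0, 44.0, 44.0, 74.0, 122.0, 150.0, 115.0, 87.0, 0.0 L/s.
ΣQ_DR = 651.0 L/s.
With Δt = 6 h = 21600 s, V = ΣQ_DR · Δt = 651.0 × 21600 = 1.41 × 10^7 L.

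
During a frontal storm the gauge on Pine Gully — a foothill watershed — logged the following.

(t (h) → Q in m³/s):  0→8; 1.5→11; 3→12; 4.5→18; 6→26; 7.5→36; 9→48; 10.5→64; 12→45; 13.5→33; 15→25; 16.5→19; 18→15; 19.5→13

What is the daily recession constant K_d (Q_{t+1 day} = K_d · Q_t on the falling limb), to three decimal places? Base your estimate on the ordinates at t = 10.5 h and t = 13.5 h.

K_d ≈ 0.005

Between t = 10.5 h and t = 13.5 h the flow falls from 64 to 33 m³/s over 2×1.5 h = 3 h.
Per-interval ratio K = (33/64)^(1/2) = 0.7181; K_d = K^(24/1.5) = 0.005.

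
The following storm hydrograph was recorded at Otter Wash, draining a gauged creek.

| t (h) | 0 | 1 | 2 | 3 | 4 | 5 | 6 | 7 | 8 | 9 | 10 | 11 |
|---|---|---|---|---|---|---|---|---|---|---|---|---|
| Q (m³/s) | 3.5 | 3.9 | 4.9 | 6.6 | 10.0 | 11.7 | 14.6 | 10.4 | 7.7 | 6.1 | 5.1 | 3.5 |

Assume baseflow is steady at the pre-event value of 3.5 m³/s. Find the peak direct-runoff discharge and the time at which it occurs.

Q_p = 11.1 m³/s at t = 6 h

Subtracting baseflow gives direct-runoff ordinates: 0.0, 0.4, 1.4, 3.1, 6.5, 8.2, 11.1, 6.9, 4.2, 2.6, 1.6, 0.0 m³/s.
The maximum is 11.1 m³/s, occurring at the reading for t = 6 h.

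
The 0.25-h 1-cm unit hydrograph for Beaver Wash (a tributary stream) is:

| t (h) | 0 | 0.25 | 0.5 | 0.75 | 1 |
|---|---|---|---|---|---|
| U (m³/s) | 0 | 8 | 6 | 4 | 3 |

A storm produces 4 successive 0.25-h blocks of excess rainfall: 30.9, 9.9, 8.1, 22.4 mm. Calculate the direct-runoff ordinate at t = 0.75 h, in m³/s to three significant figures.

Q ≈ 24.8 m³/s

By discrete convolution, Q_j = Σ (P_i / 10 mm) · U_{j−i}.
At t = 0.75 h (j=3): Q = (30.9/10)·4 + (9.9/10)·6 + (8.1/10)·8 + (22.4/10)·0 = 24.8 m³/s.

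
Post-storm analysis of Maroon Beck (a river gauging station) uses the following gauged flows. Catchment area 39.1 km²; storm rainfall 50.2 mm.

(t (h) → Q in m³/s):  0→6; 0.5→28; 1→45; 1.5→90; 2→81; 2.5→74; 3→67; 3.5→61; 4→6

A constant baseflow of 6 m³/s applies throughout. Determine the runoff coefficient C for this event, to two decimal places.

ΣQ_DR = 404.0 m³/s; V = ΣQ_DR·Δt = 7.272 × 10^5 m³.
Runoff depth d = V / A = 18.60 mm.
C = d / P = 18.60 / 50.2 = 0.37.

C ≈ 0.37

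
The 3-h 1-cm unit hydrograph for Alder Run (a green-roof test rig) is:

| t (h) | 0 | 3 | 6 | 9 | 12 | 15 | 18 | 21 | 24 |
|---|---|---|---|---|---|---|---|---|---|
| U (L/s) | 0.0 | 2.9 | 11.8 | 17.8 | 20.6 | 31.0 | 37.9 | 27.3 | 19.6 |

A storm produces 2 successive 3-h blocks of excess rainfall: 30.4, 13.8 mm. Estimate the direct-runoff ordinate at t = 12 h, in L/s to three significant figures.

Q ≈ 87.2 L/s

By discrete convolution, Q_j = Σ (P_i / 10 mm) · U_{j−i}.
At t = 12 h (j=4): Q = (30.4/10)·20.6 + (13.8/10)·17.8 = 87.2 L/s.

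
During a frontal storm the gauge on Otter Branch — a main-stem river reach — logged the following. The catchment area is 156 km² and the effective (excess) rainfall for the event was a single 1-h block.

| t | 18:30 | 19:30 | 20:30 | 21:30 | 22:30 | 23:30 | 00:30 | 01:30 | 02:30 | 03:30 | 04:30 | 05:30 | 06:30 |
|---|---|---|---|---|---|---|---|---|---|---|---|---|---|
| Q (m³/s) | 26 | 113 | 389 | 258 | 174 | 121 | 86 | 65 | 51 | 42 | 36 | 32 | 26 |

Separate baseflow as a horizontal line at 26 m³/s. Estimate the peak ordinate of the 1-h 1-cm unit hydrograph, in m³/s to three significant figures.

Direct runoff: 0.0, 87.0, 363.0, 232.0, 148.0, 95.0, 60.0, 39.0, 25.0, 16.0, 10.0, 6.0, 0.0 m³/s; ΣQ_DR = 1081 m³/s, peak = 363.0 m³/s.
Runoff depth d = ΣQ_DR·Δt / A = 1081 × 3600 / (156 km²) = 24.95 mm.
The 1-cm UH is the DRH scaled by (10 mm)/d, so U_p = 363.0 × 10/24.95 = 146 m³/s.

U_p ≈ 146 m³/s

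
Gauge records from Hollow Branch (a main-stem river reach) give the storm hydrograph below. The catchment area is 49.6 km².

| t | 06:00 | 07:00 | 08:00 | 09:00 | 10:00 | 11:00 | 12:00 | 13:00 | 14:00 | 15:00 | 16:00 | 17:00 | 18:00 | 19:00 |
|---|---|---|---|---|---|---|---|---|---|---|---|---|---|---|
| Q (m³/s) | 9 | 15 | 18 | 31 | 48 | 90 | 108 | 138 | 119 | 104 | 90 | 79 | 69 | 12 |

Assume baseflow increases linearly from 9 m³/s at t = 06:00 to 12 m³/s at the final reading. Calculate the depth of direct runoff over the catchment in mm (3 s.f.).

d ≈ 56.8 mm

Direct runoff: 0.00, 5.77, 8.54, 21.31, 38.08, 79.85, 97.62, 127.38, 108.15, 92.92, 78.69, 67.46, 57.23, 0.00 m³/s; ΣQ_DR = 783.0 m³/s.
V = ΣQ_DR · Δt = 783.0 × 3600 s = 2.819 × 10^6 m³.
Over A = 49.6 km², depth = V / A = 56.8 mm.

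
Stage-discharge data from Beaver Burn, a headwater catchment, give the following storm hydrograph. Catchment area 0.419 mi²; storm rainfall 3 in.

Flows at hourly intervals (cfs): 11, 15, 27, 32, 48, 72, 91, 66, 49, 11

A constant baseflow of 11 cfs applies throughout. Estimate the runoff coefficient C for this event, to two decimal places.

C ≈ 0.38

ΣQ_DR = 312.0 cfs; V = ΣQ_DR·Δt = 1.123 × 10^6 ft³.
Runoff depth d = V / A = 1.154 in.
C = d / P = 1.154 / 3 = 0.38.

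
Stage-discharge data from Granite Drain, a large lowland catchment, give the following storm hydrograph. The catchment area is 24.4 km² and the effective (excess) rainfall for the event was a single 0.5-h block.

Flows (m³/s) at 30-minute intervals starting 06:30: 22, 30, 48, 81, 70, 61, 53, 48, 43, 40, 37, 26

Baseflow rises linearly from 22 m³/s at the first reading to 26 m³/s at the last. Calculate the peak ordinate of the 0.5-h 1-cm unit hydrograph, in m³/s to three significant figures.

Direct runoff: 0.00, 7.64, 25.27, 57.91, 46.55, 37.18, 28.82, 23.45, 18.09, 14.73, 11.36, 0.00 m³/s; ΣQ_DR = 271.0 m³/s, peak = 57.91 m³/s.
Runoff depth d = ΣQ_DR·Δt / A = 271.0 × 1800 / (24.4 km²) = 19.99 mm.
The 1-cm UH is the DRH scaled by (10 mm)/d, so U_p = 57.91 × 10/19.99 = 29.0 m³/s.

U_p ≈ 29.0 m³/s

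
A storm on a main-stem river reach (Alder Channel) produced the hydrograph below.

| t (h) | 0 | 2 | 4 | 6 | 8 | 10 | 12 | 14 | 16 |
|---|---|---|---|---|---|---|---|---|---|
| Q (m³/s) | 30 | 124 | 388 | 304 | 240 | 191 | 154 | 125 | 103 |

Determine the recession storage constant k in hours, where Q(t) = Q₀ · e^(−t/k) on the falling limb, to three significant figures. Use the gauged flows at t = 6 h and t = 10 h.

On the falling limb, Q drops from 304 to 191 m³/s between t = 6 h and t = 10 h (Δt = 4 h).
k = −Δt / ln(Q₂/Q₁) = −4 / ln(191/304) = 8.61 h.

k ≈ 8.61 h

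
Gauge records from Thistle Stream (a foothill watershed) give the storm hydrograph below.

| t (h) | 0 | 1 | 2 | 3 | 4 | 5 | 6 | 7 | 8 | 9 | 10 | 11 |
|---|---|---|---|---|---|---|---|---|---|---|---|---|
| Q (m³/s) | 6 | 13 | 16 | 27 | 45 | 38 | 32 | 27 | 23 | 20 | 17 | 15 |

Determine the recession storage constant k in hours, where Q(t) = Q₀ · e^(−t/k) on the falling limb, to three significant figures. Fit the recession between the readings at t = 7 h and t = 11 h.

k ≈ 6.81 h

On the falling limb, Q drops from 27 to 15 m³/s between t = 7 h and t = 11 h (Δt = 4 h).
k = −Δt / ln(Q₂/Q₁) = −4 / ln(15/27) = 6.81 h.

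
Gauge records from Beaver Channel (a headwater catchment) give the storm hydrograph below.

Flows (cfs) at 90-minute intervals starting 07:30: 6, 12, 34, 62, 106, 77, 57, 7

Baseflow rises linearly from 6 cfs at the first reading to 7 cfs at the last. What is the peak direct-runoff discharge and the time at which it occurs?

Subtracting baseflow gives direct-runoff ordinates: 0.00, 5.86, 27.71, 55.57, 99.43, 70.29, 50.14, 0.00 cfs.
The maximum is 99.43 cfs, occurring at the reading for t = 13:30.

Q_p = 99.43 cfs at t = 13:30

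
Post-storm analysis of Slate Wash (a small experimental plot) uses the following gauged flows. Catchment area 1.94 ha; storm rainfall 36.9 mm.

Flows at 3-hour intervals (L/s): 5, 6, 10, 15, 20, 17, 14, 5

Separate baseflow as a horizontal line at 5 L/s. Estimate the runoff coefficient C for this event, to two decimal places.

C ≈ 0.78

ΣQ_DR = 52.00 L/s; V = ΣQ_DR·Δt = 5.616 × 10^5 L.
Runoff depth d = V / A = 28.95 mm.
C = d / P = 28.95 / 36.9 = 0.78.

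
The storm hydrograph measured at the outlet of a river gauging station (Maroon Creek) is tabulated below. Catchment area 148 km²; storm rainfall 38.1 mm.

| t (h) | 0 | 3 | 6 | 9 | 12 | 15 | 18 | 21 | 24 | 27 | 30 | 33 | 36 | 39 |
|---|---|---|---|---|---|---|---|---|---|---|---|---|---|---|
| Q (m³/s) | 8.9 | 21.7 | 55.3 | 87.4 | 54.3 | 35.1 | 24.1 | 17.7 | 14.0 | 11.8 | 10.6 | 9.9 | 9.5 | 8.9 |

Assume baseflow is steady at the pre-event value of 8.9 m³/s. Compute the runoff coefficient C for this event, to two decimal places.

ΣQ_DR = 244.6 m³/s; V = ΣQ_DR·Δt = 2.642 × 10^6 m³.
Runoff depth d = V / A = 17.85 mm.
C = d / P = 17.85 / 38.1 = 0.47.

C ≈ 0.47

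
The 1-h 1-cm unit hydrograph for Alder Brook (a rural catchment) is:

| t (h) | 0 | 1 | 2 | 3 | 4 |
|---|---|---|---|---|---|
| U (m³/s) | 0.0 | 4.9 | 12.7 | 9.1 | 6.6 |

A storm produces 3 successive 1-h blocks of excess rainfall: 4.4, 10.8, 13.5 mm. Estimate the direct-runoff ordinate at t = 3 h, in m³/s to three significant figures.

Q ≈ 24.3 m³/s

By discrete convolution, Q_j = Σ (P_i / 10 mm) · U_{j−i}.
At t = 3 h (j=3): Q = (4.4/10)·9.1 + (10.8/10)·12.7 + (13.5/10)·4.9 = 24.3 m³/s.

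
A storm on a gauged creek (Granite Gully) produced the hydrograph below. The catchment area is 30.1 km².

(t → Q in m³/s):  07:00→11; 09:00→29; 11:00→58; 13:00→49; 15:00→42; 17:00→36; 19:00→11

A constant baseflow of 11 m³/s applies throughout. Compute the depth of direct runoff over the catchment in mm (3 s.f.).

Direct runoff: 0.0, 18.0, 47.0, 38.0, 31.0, 25.0, 0.0 m³/s; ΣQ_DR = 159.0 m³/s.
V = ΣQ_DR · Δt = 159.0 × 7200 s = 1.145 × 10^6 m³.
Over A = 30.1 km², depth = V / A = 38.0 mm.

d ≈ 38.0 mm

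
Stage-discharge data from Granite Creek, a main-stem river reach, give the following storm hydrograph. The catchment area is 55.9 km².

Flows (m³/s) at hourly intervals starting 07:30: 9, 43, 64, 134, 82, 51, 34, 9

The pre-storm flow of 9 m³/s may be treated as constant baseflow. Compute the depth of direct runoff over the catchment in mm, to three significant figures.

d ≈ 22.8 mm

Direct runoff: 0.0, 34.0, 55.0, 125.0, 73.0, 42.0, 25.0, 0.0 m³/s; ΣQ_DR = 354.0 m³/s.
V = ΣQ_DR · Δt = 354.0 × 3600 s = 1.274 × 10^6 m³.
Over A = 55.9 km², depth = V / A = 22.8 mm.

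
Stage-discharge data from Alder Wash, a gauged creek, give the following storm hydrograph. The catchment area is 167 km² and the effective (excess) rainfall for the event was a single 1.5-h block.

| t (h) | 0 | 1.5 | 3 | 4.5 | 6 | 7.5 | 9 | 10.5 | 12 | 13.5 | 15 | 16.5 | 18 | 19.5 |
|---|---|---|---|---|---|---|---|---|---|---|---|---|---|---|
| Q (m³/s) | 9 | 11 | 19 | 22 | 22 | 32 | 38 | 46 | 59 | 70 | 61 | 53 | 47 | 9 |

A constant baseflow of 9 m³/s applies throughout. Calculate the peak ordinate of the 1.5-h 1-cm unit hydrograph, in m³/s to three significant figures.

Direct runoff: 0.0, 2.0, 10.0, 13.0, 13.0, 23.0, 29.0, 37.0, 50.0, 61.0, 52.0, 44.0, 38.0, 0.0 m³/s; ΣQ_DR = 372.0 m³/s, peak = 61.0 m³/s.
Runoff depth d = ΣQ_DR·Δt / A = 372.0 × 5400 / (167 km²) = 12.03 mm.
The 1-cm UH is the DRH scaled by (10 mm)/d, so U_p = 61.0 × 10/12.03 = 50.7 m³/s.

U_p ≈ 50.7 m³/s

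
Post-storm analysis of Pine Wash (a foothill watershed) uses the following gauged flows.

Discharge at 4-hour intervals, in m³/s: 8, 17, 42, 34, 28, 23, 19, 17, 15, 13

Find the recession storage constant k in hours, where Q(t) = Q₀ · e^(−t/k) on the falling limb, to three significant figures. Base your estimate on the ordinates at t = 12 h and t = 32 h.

k ≈ 24.4 h

On the falling limb, Q drops from 34 to 15 m³/s between t = 12 h and t = 32 h (Δt = 20 h).
k = −Δt / ln(Q₂/Q₁) = −20 / ln(15/34) = 24.4 h.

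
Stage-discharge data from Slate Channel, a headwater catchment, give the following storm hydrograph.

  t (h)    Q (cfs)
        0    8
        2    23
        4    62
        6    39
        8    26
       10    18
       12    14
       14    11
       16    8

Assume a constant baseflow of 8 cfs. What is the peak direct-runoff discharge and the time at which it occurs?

Q_p = 54.0 cfs at t = 4 h

Subtracting baseflow gives direct-runoff ordinates: 0.0, 15.0, 54.0, 31.0, 18.0, 10.0, 6.0, 3.0, 0.0 cfs.
The maximum is 54.0 cfs, occurring at the reading for t = 4 h.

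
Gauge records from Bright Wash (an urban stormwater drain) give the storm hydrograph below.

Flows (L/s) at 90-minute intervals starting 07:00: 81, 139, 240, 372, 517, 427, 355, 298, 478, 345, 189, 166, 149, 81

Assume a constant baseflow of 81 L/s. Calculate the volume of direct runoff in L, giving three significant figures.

V ≈ 1.46 × 10^7 L

Direct-runoff ordinates (Q − Q_b): 0.0, 58.0, 159.0, 291.0, 436.0, 346.0, 274.0, 217.0, 397.0, 264.0, 108.0, 85.0, 68.0, 0.0 L/s.
ΣQ_DR = 2703 L/s.
With Δt = 1.5 h = 5400 s, V = ΣQ_DR · Δt = 2703 × 5400 = 1.46 × 10^7 L.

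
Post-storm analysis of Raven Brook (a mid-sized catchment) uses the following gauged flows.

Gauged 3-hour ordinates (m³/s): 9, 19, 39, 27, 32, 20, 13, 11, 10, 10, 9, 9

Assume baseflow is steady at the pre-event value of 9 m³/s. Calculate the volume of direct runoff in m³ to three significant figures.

Direct-runoff ordinates (Q − Q_b): 0.0, 10.0, 30.0, 18.0, 23.0, 11.0, 4.0, 2.0, 1.0, 1.0, 0.0, 0.0 m³/s.
ΣQ_DR = 100.0 m³/s.
With Δt = 3 h = 10800 s, V = ΣQ_DR · Δt = 100.0 × 10800 = 1.08 × 10^6 m³.

V ≈ 1.08 × 10^6 m³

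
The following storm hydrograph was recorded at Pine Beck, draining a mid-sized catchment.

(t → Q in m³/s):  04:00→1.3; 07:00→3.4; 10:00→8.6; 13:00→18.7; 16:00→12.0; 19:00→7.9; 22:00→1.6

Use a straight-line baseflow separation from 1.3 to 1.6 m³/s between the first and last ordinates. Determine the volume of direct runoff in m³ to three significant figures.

V ≈ 4.68 × 10^5 m³

Direct-runoff ordinates (Q − Q_b): 0.00, 2.05, 7.20, 17.25, 10.50, 6.35, 0.00 m³/s.
ΣQ_DR = 43.35 m³/s.
With Δt = 3 h = 10800 s, V = ΣQ_DR · Δt = 43.35 × 10800 = 4.68 × 10^5 m³.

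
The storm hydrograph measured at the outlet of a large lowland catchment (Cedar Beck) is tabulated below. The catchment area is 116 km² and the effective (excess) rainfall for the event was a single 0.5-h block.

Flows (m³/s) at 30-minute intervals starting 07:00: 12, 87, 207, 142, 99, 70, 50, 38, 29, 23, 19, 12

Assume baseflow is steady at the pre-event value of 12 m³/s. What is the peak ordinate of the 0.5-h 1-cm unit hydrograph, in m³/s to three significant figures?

U_p ≈ 195 m³/s

Direct runoff: 0.0, 75.0, 195.0, 130.0, 87.0, 58.0, 38.0, 26.0, 17.0, 11.0, 7.0, 0.0 m³/s; ΣQ_DR = 644.0 m³/s, peak = 195.0 m³/s.
Runoff depth d = ΣQ_DR·Δt / A = 644.0 × 1800 / (116 km²) = 9.993 mm.
The 1-cm UH is the DRH scaled by (10 mm)/d, so U_p = 195.0 × 10/9.993 = 195 m³/s.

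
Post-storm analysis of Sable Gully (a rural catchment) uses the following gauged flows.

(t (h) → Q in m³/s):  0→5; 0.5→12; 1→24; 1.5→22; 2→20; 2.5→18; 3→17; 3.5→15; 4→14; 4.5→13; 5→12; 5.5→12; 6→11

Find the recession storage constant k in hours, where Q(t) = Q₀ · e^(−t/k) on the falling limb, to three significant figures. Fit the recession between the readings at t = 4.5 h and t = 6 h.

On the falling limb, Q drops from 13 to 11 m³/s between t = 4.5 h and t = 6 h (Δt = 1.5 h).
k = −Δt / ln(Q₂/Q₁) = −1.5 / ln(11/13) = 8.98 h.

k ≈ 8.98 h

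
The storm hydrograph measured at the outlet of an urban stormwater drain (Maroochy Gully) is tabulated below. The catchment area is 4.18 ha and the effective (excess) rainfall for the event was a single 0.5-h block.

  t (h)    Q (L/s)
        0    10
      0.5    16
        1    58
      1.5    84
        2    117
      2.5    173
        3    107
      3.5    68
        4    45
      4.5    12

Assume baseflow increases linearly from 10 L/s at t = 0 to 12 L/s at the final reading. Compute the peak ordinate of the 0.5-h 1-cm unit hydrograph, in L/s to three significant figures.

U_p ≈ 64.8 L/s

Direct runoff: 0.00, 5.78, 47.56, 73.33, 106.11, 161.89, 95.67, 56.44, 33.22, 0.00 L/s; ΣQ_DR = 580.0 L/s, peak = 161.89 L/s.
Runoff depth d = ΣQ_DR·Δt / A = 580.0 × 1800 / (4.18 ha) = 24.98 mm.
The 1-cm UH is the DRH scaled by (10 mm)/d, so U_p = 161.89 × 10/24.98 = 64.8 L/s.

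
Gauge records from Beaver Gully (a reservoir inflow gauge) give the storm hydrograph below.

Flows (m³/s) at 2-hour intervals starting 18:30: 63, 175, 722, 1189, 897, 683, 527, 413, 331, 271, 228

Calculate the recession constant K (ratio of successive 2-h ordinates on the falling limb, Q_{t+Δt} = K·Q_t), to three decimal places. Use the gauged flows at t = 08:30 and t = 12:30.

Using the recession-limb readings at t = 08:30 and t = 12:30: Q falls from 413 to 271 m³/s over 2 intervals.
K = (Q₂/Q₁)^(1/2) = (271/413)^(1/2) = 0.810.

K ≈ 0.810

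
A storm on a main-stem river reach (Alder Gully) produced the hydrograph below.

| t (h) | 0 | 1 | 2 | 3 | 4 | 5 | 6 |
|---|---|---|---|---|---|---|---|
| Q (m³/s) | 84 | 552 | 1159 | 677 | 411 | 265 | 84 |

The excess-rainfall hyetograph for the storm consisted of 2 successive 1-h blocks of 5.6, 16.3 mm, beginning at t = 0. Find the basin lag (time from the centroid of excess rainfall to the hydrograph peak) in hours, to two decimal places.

t_L ≈ 0.76 h

Centroid of excess rainfall: t_c = Σ P_i·t̄_i / ΣP_i = 1.2443 h (block centres at 0.5, 1.5 h).
Hydrograph peak occurs at t = 2 h, so basin lag t_L = 2 − 1.2443 = 0.76 h.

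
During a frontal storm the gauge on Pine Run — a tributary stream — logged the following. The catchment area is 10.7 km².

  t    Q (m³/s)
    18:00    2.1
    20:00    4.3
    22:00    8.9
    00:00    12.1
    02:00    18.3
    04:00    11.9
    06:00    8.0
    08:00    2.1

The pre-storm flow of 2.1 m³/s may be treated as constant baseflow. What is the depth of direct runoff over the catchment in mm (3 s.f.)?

d ≈ 34.3 mm

Direct runoff: 0.0, 2.2, 6.8, 10.0, 16.2, 9.8, 5.9, 0.0 m³/s; ΣQ_DR = 50.90 m³/s.
V = ΣQ_DR · Δt = 50.90 × 7200 s = 3.665 × 10^5 m³.
Over A = 10.7 km², depth = V / A = 34.3 mm.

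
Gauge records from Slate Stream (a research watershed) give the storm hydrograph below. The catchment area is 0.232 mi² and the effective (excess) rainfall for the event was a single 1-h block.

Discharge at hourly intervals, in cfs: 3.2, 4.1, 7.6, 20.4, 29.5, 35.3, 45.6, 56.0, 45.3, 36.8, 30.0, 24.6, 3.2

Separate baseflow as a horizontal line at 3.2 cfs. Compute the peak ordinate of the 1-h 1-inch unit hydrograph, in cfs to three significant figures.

Direct runoff: 0.0, 0.9, 4.4, 17.2, 26.3, 32.1, 42.4, 52.8, 42.1, 33.6, 26.8, 21.4, 0.0 cfs; ΣQ_DR = 300.0 cfs, peak = 52.8 cfs.
Runoff depth d = ΣQ_DR·Δt / A = 300.0 × 3600 / (0.232 mi²) = 2.004 in.
The 1-inch UH is the DRH scaled by (1 in)/d, so U_p = 52.8 × 1/2.004 = 26.4 cfs.

U_p ≈ 26.4 cfs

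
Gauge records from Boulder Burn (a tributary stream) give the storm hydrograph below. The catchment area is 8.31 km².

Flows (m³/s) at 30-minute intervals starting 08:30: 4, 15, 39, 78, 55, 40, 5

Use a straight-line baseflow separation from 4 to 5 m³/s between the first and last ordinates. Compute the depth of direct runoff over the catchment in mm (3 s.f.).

d ≈ 44.3 mm

Direct runoff: 0.00, 10.83, 34.67, 73.50, 50.33, 35.17, 0.00 m³/s; ΣQ_DR = 204.5 m³/s.
V = ΣQ_DR · Δt = 204.5 × 1800 s = 3.681 × 10^5 m³.
Over A = 8.31 km², depth = V / A = 44.3 mm.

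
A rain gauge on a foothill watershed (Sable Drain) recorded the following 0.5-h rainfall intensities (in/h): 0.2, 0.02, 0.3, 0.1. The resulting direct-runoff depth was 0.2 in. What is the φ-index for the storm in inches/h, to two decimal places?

Only the 3 blocks with intensity above φ contribute runoff: 0.2, 0.3, 0.1 in/h.
Σ(I−φ)·Δt = d  ⇒  (0.2+0.3+0.1 − 3φ)·0.5 = 0.2
φ = (0.6000 − 0.2/0.5) / 3 = 0.07 in/h.

φ ≈ 0.07 in/h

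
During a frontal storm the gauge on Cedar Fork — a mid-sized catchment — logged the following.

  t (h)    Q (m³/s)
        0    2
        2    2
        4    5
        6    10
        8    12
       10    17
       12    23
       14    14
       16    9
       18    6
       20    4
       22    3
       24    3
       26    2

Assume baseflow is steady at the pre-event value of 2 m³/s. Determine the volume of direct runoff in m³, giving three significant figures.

Direct-runoff ordinates (Q − Q_b): 0.0, 0.0, 3.0, 8.0, 10.0, 15.0, 21.0, 12.0, 7.0, 4.0, 2.0, 1.0, 1.0, 0.0 m³/s.
ΣQ_DR = 84.00 m³/s.
With Δt = 2 h = 7200 s, V = ΣQ_DR · Δt = 84.00 × 7200 = 6.05 × 10^5 m³.

V ≈ 6.05 × 10^5 m³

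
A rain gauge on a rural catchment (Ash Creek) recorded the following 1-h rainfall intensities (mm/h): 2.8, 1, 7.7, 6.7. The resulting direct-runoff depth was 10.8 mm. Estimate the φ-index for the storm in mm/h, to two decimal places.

Only the 3 blocks with intensity above φ contribute runoff: 2.8, 7.7, 6.7 mm/h.
Σ(I−φ)·Δt = d  ⇒  (2.8+7.7+6.7 − 3φ)·1 = 10.8
φ = (17.20 − 10.8/1) / 3 = 2.13 mm/h.

φ ≈ 2.13 mm/h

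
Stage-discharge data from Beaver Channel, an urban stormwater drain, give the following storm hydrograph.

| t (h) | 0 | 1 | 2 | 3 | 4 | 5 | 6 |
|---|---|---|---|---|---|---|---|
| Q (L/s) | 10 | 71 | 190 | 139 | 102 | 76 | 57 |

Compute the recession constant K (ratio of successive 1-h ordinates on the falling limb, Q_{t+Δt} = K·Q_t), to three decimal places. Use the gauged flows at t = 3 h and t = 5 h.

K ≈ 0.739

Using the recession-limb readings at t = 3 h and t = 5 h: Q falls from 139 to 76 L/s over 2 intervals.
K = (Q₂/Q₁)^(1/2) = (76/139)^(1/2) = 0.739.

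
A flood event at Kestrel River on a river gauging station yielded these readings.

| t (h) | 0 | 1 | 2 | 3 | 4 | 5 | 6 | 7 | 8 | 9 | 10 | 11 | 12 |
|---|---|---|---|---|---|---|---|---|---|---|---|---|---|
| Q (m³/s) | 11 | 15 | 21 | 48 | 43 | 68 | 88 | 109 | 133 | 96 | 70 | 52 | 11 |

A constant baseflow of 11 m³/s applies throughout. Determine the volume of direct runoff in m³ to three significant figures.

Direct-runoff ordinates (Q − Q_b): 0.0, 4.0, 10.0, 37.0, 32.0, 57.0, 77.0, 98.0, 122.0, 85.0, 59.0, 41.0, 0.0 m³/s.
ΣQ_DR = 622.0 m³/s.
With Δt = 1 h = 3600 s, V = ΣQ_DR · Δt = 622.0 × 3600 = 2.24 × 10^6 m³.

V ≈ 2.24 × 10^6 m³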